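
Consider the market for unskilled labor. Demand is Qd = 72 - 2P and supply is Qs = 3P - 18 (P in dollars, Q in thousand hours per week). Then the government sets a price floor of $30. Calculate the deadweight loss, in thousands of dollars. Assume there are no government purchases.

240

Setting quantity demanded equal to quantity supplied, 72 - 2P = 3P - 18, gives P* = 18 and Q* = 36.
Because the floor (30) lies above the market-clearing price, it is binding.
At P = 30: Qd = 72 - 2·30 = 12 and Qs = 3·30 - 18 = 72.
Quantity traded falls to 12. At Q = 12 the demand price is (72 - 12)/2 = 30 and the supply price is (18 + 12)/3 = 10.
Deadweight loss = ½ · (30 - 10) · (36 - 12) = ½ · 20 · 24 = 240.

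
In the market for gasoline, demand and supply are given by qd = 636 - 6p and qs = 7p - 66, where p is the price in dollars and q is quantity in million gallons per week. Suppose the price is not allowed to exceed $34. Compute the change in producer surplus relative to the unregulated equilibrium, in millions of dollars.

In a free market, 636 - 6p = 7p - 66 gives the equilibrium p* = 54, q* = 312.
Since 34 < 54, the ceiling is binding.
At p = 34: qd = 636 - 6·34 = 432 and qs = 7·34 - 66 = 172.
Producer surplus without the control is ½ · (54 - 66/7) · 312 = 48672/7.
With the ceiling, producers sell 172 units at 34, so PS = ½ · (34 - 66/7) · 172 = 14792/7.
Change in producer surplus = 14792/7 - 48672/7 = -4840.

-4840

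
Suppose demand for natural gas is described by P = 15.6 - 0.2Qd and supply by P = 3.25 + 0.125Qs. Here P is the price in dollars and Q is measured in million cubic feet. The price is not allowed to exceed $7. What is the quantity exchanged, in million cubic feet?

Rearranging demand gives Qd = 78 - 5P; rearranging supply gives Qs = 8P - 26. Equilibrium: 78 - 5P = 8P - 26, so 104 = 13P and P* = 8, Q* = 38.
Since 7 < 8, the ceiling is binding.
At P = 7: Qd = 78 - 5·7 = 43 and Qs = 8·7 - 26 = 30.
The quantity actually transacted is the short side, supply: 30.

30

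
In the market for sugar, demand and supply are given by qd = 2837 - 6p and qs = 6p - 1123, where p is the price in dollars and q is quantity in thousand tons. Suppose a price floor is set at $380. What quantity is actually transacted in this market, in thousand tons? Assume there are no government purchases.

Without the control the market clears where 2837 - 6p = 6p - 1123, i.e. p* = 330 and q* = 857.
Since 380 > 330, the floor is binding.
At p = 380: qd = 2837 - 6·380 = 557 and qs = 6·380 - 1123 = 1157.
The quantity actually transacted is the short side, demand: 557.

557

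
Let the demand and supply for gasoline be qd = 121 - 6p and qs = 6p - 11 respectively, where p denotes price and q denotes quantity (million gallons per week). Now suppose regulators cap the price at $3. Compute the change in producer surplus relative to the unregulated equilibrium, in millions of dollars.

-248

In a free market, 121 - 6p = 6p - 11 gives the equilibrium p* = 11, q* = 55.
Because the ceiling (3) lies below the market-clearing price, it is binding.
At p = 3: qd = 121 - 6·3 = 103 and qs = 6·3 - 11 = 7.
Producer surplus without the control is ½ · (11 - 11/6) · 55 = 3025/12.
With the ceiling, producers sell 7 units at 3, so PS = ½ · (3 - 11/6) · 7 = 49/12.
Change in producer surplus = 49/12 - 3025/12 = -248.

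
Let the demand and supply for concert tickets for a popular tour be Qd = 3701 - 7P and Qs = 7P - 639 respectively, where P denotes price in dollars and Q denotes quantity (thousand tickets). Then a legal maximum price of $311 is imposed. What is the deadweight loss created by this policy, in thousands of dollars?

0

In a free market, 3701 - 7P = 7P - 639 gives the equilibrium P* = 310, Q* = 1531.
The ceiling of 311 is above the equilibrium price 310, so it is not binding; the market clears at P* = 310, Q* = 1531.
Since the control does not bind, no trades are prevented and deadweight loss is zero.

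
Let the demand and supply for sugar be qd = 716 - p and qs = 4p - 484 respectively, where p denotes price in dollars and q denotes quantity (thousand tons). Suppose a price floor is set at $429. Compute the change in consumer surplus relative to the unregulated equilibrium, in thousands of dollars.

-72103.5

In a free market, 716 - p = 4p - 484 gives the equilibrium p* = 240, q* = 476.
Because the floor (429) lies above the market-clearing price, it is binding.
At p = 429: qd = 716 - 429 = 287 and qs = 4·429 - 484 = 1232.
Consumer surplus without the control is ½ · (716 - 240) · 476 = 113288.
With the floor, consumers buy 287 units at 429, so CS = ½ · (716 - 429) · 287 = 41184.5.
Change in consumer surplus = 41184.5 - 113288 = -72103.5.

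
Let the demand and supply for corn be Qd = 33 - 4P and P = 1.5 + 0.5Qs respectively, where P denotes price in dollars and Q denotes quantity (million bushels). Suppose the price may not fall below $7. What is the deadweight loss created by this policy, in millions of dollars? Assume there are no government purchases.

6

Rearranging supply gives Qs = 2P - 3. Setting quantity demanded equal to quantity supplied, 33 - 4P = 2P - 3, gives P* = 6 and Q* = 9.
The floor of 7 is above the equilibrium price 6, so it binds.
At P = 7: Qd = 33 - 4·7 = 5 and Qs = 2·7 - 3 = 11.
Quantity traded falls to 5. At Q = 5 the demand price is (33 - 5)/4 = 7 and the supply price is (3 + 5)/2 = 4.
Deadweight loss = ½ · (7 - 4) · (9 - 5) = ½ · 3 · 4 = 6.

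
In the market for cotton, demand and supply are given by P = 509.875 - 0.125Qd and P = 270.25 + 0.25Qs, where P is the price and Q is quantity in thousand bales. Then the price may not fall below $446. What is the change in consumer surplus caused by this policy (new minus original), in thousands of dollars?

-9200

Rearranging demand gives Qd = 4079 - 8P; rearranging supply gives Qs = 4P - 1081. Setting quantity demanded equal to quantity supplied, 4079 - 8P = 4P - 1081, gives P* = 430 and Q* = 639.
Since 446 > 430, the floor is binding.
At P = 446: Qd = 4079 - 8·446 = 511 and Qs = 4·446 - 1081 = 703.
Consumer surplus without the control is ½ · (509.875 - 430) · 639 = 25520.0625.
With the floor, consumers buy 511 units at 446, so CS = ½ · (509.875 - 446) · 511 = 16320.0625.
Change in consumer surplus = 16320.0625 - 25520.0625 = -9200.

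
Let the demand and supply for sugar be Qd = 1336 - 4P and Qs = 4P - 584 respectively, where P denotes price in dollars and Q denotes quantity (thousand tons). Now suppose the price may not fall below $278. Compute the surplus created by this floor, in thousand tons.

Without the control the market clears where 1336 - 4P = 4P - 584, i.e. P* = 240 and Q* = 376.
Because the floor (278) lies above the market-clearing price, it is binding.
At P = 278: Qd = 1336 - 4·278 = 224 and Qs = 4·278 - 584 = 528.
Surplus = Qs - Qd = 528 - 224 = 304.

304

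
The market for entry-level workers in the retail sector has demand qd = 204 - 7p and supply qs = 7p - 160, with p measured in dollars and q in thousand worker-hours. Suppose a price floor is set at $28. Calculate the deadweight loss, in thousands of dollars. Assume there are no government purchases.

Equilibrium: 204 - 7p = 7p - 160, so 364 = 14p and p* = 26, q* = 22.
Because the floor (28) lies above the market-clearing price, it is binding.
At p = 28: qd = 204 - 7·28 = 8 and qs = 7·28 - 160 = 36.
Quantity traded falls to 8. At q = 8 the demand price is (204 - 8)/7 = 28 and the supply price is (160 + 8)/7 = 24.
Deadweight loss = ½ · (28 - 24) · (22 - 8) = ½ · 4 · 14 = 28.

28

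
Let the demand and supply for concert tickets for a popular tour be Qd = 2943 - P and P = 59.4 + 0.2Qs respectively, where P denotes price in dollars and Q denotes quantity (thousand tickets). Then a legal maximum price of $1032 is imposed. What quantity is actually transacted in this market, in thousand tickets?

2403

Rearranging supply gives Qs = 5P - 297. Setting quantity demanded equal to quantity supplied, 2943 - P = 5P - 297, gives P* = 540 and Q* = 2403.
Since 1032 is above P* = 540, the ceiling does not bind and the free-market outcome prevails.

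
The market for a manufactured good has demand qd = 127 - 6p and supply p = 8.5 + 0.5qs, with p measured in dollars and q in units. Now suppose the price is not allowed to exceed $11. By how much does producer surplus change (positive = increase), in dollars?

Rearranging supply gives qs = 2p - 17. Setting quantity demanded equal to quantity supplied, 127 - 6p = 2p - 17, gives p* = 18 and q* = 19.
Because the ceiling (11) lies below the market-clearing price, it is binding.
At p = 11: qd = 127 - 6·11 = 61 and qs = 2·11 - 17 = 5.
Producer surplus without the control is ½ · (18 - 8.5) · 19 = 90.25.
With the ceiling, producers sell 5 units at 11, so PS = ½ · (11 - 8.5) · 5 = 6.25.
Change in producer surplus = 6.25 - 90.25 = -84.

-84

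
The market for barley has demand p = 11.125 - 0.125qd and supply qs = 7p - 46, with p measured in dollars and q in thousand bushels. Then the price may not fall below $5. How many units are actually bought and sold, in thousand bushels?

Rearranging demand gives qd = 89 - 8p. Equilibrium: 89 - 8p = 7p - 46, so 135 = 15p and p* = 9, q* = 17.
Since 5 is below p* = 9, the floor does not bind and the free-market outcome prevails.

17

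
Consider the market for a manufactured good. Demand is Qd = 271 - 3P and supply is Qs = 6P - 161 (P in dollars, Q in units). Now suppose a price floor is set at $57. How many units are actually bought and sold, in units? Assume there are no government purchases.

100

Without the control the market clears where 271 - 3P = 6P - 161, i.e. P* = 48 and Q* = 127.
Because the floor (57) lies above the market-clearing price, it is binding.
At P = 57: Qd = 271 - 3·57 = 100 and Qs = 6·57 - 161 = 181.
The quantity actually transacted is the short side, demand: 100.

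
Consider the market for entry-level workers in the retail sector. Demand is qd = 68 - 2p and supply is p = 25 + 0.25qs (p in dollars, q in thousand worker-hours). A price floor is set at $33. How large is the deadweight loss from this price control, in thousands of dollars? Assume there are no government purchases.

37.5

Rearranging supply gives qs = 4p - 100. In a free market, 68 - 2p = 4p - 100 gives the equilibrium p* = 28, q* = 12.
Because the floor (33) lies above the market-clearing price, it is binding.
At p = 33: qd = 68 - 2·33 = 2 and qs = 4·33 - 100 = 32.
Quantity traded falls to 2. At q = 2 the demand price is (68 - 2)/2 = 33 and the supply price is (100 + 2)/4 = 25.5.
Deadweight loss = ½ · (33 - 25.5) · (12 - 2) = ½ · 7.5 · 10 = 37.5.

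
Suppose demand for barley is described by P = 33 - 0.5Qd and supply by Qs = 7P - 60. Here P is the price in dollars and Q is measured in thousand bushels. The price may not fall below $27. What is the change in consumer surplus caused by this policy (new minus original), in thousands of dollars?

Rearranging demand gives Qd = 66 - 2P. In a free market, 66 - 2P = 7P - 60 gives the equilibrium P* = 14, Q* = 38.
Because the floor (27) lies above the market-clearing price, it is binding.
At P = 27: Qd = 66 - 2·27 = 12 and Qs = 7·27 - 60 = 129.
Consumer surplus without the control is ½ · (33 - 14) · 38 = 361.
With the floor, consumers buy 12 units at 27, so CS = ½ · (33 - 27) · 12 = 36.
Change in consumer surplus = 36 - 361 = -325.

-325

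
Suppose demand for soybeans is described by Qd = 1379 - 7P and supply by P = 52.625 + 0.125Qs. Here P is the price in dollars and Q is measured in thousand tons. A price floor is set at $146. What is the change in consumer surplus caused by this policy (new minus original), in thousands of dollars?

Rearranging supply gives Qs = 8P - 421. Equilibrium: 1379 - 7P = 8P - 421, so 1800 = 15P and P* = 120, Q* = 539.
The floor of 146 is above the equilibrium price 120, so it binds.
At P = 146: Qd = 1379 - 7·146 = 357 and Qs = 8·146 - 421 = 747.
Consumer surplus without the control is ½ · (197 - 120) · 539 = 20751.5.
With the floor, consumers buy 357 units at 146, so CS = ½ · (197 - 146) · 357 = 9103.5.
Change in consumer surplus = 9103.5 - 20751.5 = -11648.

-11648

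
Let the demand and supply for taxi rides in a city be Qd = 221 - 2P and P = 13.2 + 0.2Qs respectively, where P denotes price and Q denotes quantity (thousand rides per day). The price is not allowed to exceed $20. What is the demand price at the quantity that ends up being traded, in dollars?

Rearranging supply gives Qs = 5P - 66. Setting quantity demanded equal to quantity supplied, 221 - 2P = 5P - 66, gives P* = 41 and Q* = 139.
Since 20 < 41, the ceiling is binding.
At P = 20: Qd = 221 - 2·20 = 181 and Qs = 5·20 - 66 = 34.
Only 34 units reach the market. On the demand curve, the marginal buyer's willingness to pay at Q = 34 is (221 - 34)/2 = 93.5.

93.5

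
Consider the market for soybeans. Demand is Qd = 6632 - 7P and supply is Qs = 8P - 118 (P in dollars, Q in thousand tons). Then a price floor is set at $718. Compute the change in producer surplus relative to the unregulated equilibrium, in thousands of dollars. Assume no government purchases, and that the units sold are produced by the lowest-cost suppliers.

Without the control the market clears where 6632 - 7P = 8P - 118, i.e. P* = 450 and Q* = 3482.
The floor of 718 is above the equilibrium price 450, so it binds.
At P = 718: Qd = 6632 - 7·718 = 1606 and Qs = 8·718 - 118 = 5626.
Producer surplus without the control is ½ · (450 - 14.75) · 3482 = 757770.25.
With the floor, 1606 units are sold at 718. The supply price at Q = 1606 is 215.5, so PS = ½ · [(718 - 14.75) + (718 - 215.5)] · 1606 = 968217.25.
Change in producer surplus = 968217.25 - 757770.25 = 210447.

210447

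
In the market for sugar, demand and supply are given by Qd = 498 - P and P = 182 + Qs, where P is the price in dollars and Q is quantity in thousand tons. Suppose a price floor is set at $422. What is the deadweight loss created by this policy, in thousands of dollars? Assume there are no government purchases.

6724

Rearranging supply gives Qs = P - 182. In a free market, 498 - P = P - 182 gives the equilibrium P* = 340, Q* = 158.
The floor of 422 is above the equilibrium price 340, so it binds.
At P = 422: Qd = 498 - 422 = 76 and Qs = 422 - 182 = 240.
Quantity traded falls to 76. At Q = 76 the demand price is 498 - 76 = 422 and the supply price is 182 + 76 = 258.
Deadweight loss = ½ · (422 - 258) · (158 - 76) = ½ · 164 · 82 = 6724.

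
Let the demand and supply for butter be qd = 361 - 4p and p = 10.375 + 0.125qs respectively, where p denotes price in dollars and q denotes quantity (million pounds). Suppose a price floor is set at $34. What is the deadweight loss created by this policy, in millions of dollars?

0

Rearranging supply gives qs = 8p - 83. Without the control the market clears where 361 - 4p = 8p - 83, i.e. p* = 37 and q* = 213.
The floor of 34 is below the equilibrium price 37, so it is not binding; the market clears at p* = 37, q* = 213.
Since the control does not bind, no trades are prevented and deadweight loss is zero.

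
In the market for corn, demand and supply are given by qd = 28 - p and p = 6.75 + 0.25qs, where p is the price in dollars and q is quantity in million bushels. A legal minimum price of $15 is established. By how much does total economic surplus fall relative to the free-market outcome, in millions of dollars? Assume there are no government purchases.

10

Rearranging supply gives qs = 4p - 27. Without the control the market clears where 28 - p = 4p - 27, i.e. p* = 11 and q* = 17.
Because the floor (15) lies above the market-clearing price, it is binding.
At p = 15: qd = 28 - 15 = 13 and qs = 4·15 - 27 = 33.
Quantity traded falls to 13. At q = 13 the demand price is 28 - 13 = 15 and the supply price is (27 + 13)/4 = 10.
Deadweight loss = ½ · (15 - 10) · (17 - 13) = ½ · 5 · 4 = 10.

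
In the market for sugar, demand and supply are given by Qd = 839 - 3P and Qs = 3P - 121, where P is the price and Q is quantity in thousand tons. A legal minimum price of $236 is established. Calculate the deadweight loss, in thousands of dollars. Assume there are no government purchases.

17328

In a free market, 839 - 3P = 3P - 121 gives the equilibrium P* = 160, Q* = 359.
The floor of 236 is above the equilibrium price 160, so it binds.
At P = 236: Qd = 839 - 3·236 = 131 and Qs = 3·236 - 121 = 587.
Quantity traded falls to 131. At Q = 131 the demand price is (839 - 131)/3 = 236 and the supply price is (121 + 131)/3 = 84.
Deadweight loss = ½ · (236 - 84) · (359 - 131) = ½ · 152 · 228 = 17328.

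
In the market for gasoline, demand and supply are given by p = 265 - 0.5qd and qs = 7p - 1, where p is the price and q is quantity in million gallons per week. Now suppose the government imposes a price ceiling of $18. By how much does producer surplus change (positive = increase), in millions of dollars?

Rearranging demand gives qd = 530 - 2p. Setting quantity demanded equal to quantity supplied, 530 - 2p = 7p - 1, gives p* = 59 and q* = 412.
Because the ceiling (18) lies below the market-clearing price, it is binding.
At p = 18: qd = 530 - 2·18 = 494 and qs = 7·18 - 1 = 125.
Producer surplus without the control is ½ · (59 - 1/7) · 412 = 84872/7.
With the ceiling, producers sell 125 units at 18, so PS = ½ · (18 - 1/7) · 125 = 15625/14.
Change in producer surplus = 15625/14 - 84872/7 = -11008.5.

-11008.5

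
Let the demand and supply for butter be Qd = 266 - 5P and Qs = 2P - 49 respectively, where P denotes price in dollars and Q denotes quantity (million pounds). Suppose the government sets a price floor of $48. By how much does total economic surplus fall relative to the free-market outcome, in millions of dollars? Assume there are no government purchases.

78.75

Equilibrium: 266 - 5P = 2P - 49, so 315 = 7P and P* = 45, Q* = 41.
Because the floor (48) lies above the market-clearing price, it is binding.
At P = 48: Qd = 266 - 5·48 = 26 and Qs = 2·48 - 49 = 47.
Quantity traded falls to 26. At Q = 26 the demand price is (266 - 26)/5 = 48 and the supply price is (49 + 26)/2 = 37.5.
Deadweight loss = ½ · (48 - 37.5) · (41 - 26) = ½ · 10.5 · 15 = 78.75.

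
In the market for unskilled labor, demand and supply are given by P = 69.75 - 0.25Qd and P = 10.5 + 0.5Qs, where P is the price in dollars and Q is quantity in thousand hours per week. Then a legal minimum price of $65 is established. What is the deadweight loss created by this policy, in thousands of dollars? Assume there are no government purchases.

Rearranging demand gives Qd = 279 - 4P; rearranging supply gives Qs = 2P - 21. Without the control the market clears where 279 - 4P = 2P - 21, i.e. P* = 50 and Q* = 79.
Since 65 > 50, the floor is binding.
At P = 65: Qd = 279 - 4·65 = 19 and Qs = 2·65 - 21 = 109.
Quantity traded falls to 19. At Q = 19 the demand price is (279 - 19)/4 = 65 and the supply price is (21 + 19)/2 = 20.
Deadweight loss = ½ · (65 - 20) · (79 - 19) = ½ · 45 · 60 = 1350.

1350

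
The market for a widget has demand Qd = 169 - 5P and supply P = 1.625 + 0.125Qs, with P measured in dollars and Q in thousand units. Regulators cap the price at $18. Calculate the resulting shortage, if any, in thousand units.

Rearranging supply gives Qs = 8P - 13. Setting quantity demanded equal to quantity supplied, 169 - 5P = 8P - 13, gives P* = 14 and Q* = 99.
The ceiling of 18 is above the equilibrium price 14, so it is not binding; the market clears at P* = 14, Q* = 99.
Since the control does not bind, there is no shortage.

0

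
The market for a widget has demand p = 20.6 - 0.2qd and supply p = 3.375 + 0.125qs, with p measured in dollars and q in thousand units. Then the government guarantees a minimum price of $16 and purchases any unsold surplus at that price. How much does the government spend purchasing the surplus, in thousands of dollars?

Rearranging demand gives qd = 103 - 5p; rearranging supply gives qs = 8p - 27. Without the control the market clears where 103 - 5p = 8p - 27, i.e. p* = 10 and q* = 53.
The floor of 16 is above the equilibrium price 10, so it binds.
At p = 16: qd = 103 - 5·16 = 23 and qs = 8·16 - 27 = 101.
Surplus = qs - qd = 78.
Government expenditure = surplus × support price = 78 × 16 = 1248.

1248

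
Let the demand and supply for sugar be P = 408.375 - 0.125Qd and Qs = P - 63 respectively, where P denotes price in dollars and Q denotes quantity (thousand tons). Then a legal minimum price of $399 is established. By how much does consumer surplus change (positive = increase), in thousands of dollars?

Rearranging demand gives Qd = 3267 - 8P. Without the control the market clears where 3267 - 8P = P - 63, i.e. P* = 370 and Q* = 307.
The floor of 399 is above the equilibrium price 370, so it binds.
At P = 399: Qd = 3267 - 8·399 = 75 and Qs = 399 - 63 = 336.
Consumer surplus without the control is ½ · (408.375 - 370) · 307 = 5890.5625.
With the floor, consumers buy 75 units at 399, so CS = ½ · (408.375 - 399) · 75 = 351.5625.
Change in consumer surplus = 351.5625 - 5890.5625 = -5539.

-5539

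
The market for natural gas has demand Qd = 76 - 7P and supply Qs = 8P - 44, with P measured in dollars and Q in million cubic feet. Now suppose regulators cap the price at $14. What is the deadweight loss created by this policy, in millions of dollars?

Without the control the market clears where 76 - 7P = 8P - 44, i.e. P* = 8 and Q* = 20.
The ceiling of 14 is above the equilibrium price 8, so it is not binding; the market clears at P* = 8, Q* = 20.
Since the control does not bind, no trades are prevented and deadweight loss is zero.

0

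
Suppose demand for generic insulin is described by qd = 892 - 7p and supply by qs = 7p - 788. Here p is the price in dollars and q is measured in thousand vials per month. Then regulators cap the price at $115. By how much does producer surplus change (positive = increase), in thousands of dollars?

Setting quantity demanded equal to quantity supplied, 892 - 7p = 7p - 788, gives p* = 120 and q* = 52.
Since 115 < 120, the ceiling is binding.
At p = 115: qd = 892 - 7·115 = 87 and qs = 7·115 - 788 = 17.
Producer surplus without the control is ½ · (120 - 788/7) · 52 = 1352/7.
With the ceiling, producers sell 17 units at 115, so PS = ½ · (115 - 788/7) · 17 = 289/14.
Change in producer surplus = 289/14 - 1352/7 = -172.5.

-172.5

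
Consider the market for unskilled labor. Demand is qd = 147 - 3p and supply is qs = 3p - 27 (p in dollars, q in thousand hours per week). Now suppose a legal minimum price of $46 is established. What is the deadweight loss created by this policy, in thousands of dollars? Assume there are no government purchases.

Setting quantity demanded equal to quantity supplied, 147 - 3p = 3p - 27, gives p* = 29 and q* = 60.
Since 46 > 29, the floor is binding.
At p = 46: qd = 147 - 3·46 = 9 and qs = 3·46 - 27 = 111.
Quantity traded falls to 9. At q = 9 the demand price is (147 - 9)/3 = 46 and the supply price is (27 + 9)/3 = 12.
Deadweight loss = ½ · (46 - 12) · (60 - 9) = ½ · 34 · 51 = 867.

867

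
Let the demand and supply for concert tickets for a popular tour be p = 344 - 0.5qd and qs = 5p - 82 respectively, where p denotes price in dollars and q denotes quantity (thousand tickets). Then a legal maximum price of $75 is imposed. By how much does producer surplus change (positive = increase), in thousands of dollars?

Rearranging demand gives qd = 688 - 2p. In a free market, 688 - 2p = 5p - 82 gives the equilibrium p* = 110, q* = 468.
Since 75 < 110, the ceiling is binding.
At p = 75: qd = 688 - 2·75 = 538 and qs = 5·75 - 82 = 293.
Producer surplus without the control is ½ · (110 - 16.4) · 468 = 21902.4.
With the ceiling, producers sell 293 units at 75, so PS = ½ · (75 - 16.4) · 293 = 8584.9.
Change in producer surplus = 8584.9 - 21902.4 = -13317.5.

-13317.5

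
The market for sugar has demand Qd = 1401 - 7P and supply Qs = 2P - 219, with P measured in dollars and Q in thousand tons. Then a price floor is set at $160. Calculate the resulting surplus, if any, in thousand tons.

0

In a free market, 1401 - 7P = 2P - 219 gives the equilibrium P* = 180, Q* = 141.
The floor of 160 is below the equilibrium price 180, so it is not binding; the market clears at P* = 180, Q* = 141.
Since the control does not bind, there is no surplus.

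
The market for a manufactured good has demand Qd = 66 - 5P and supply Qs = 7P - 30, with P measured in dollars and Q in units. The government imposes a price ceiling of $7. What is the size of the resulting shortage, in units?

12

Setting quantity demanded equal to quantity supplied, 66 - 5P = 7P - 30, gives P* = 8 and Q* = 26.
The ceiling of 7 is below the equilibrium price 8, so it binds.
At P = 7: Qd = 66 - 5·7 = 31 and Qs = 7·7 - 30 = 19.
Shortage = Qd - Qs = 31 - 19 = 12.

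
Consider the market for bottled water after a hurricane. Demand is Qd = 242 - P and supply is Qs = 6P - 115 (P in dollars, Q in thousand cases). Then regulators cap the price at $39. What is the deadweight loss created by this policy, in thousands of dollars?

3024

Equilibrium: 242 - P = 6P - 115, so 357 = 7P and P* = 51, Q* = 191.
Because the ceiling (39) lies below the market-clearing price, it is binding.
At P = 39: Qd = 242 - 39 = 203 and Qs = 6·39 - 115 = 119.
Quantity traded falls to 119. At Q = 119 the demand price is 242 - 119 = 123 and the supply price is (115 + 119)/6 = 39.
Deadweight loss = ½ · (123 - 39) · (191 - 119) = ½ · 84 · 72 = 3024.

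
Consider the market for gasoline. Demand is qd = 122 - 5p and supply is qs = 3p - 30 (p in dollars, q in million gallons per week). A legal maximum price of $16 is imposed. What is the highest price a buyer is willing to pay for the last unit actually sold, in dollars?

20.8

Equilibrium: 122 - 5p = 3p - 30, so 152 = 8p and p* = 19, q* = 27.
Because the ceiling (16) lies below the market-clearing price, it is binding.
At p = 16: qd = 122 - 5·16 = 42 and qs = 3·16 - 30 = 18.
Only 18 units reach the market. On the demand curve, the marginal buyer's willingness to pay at q = 18 is (122 - 18)/5 = 20.8.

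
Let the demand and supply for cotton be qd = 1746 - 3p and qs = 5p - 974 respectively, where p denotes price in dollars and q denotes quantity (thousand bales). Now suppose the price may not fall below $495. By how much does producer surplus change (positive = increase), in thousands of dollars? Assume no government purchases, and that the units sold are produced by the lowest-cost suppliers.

18832.5

Without the control the market clears where 1746 - 3p = 5p - 974, i.e. p* = 340 and q* = 726.
The floor of 495 is above the equilibrium price 340, so it binds.
At p = 495: qd = 1746 - 3·495 = 261 and qs = 5·495 - 974 = 1501.
Producer surplus without the control is ½ · (340 - 194.8) · 726 = 52707.6.
With the floor, 261 units are sold at 495. The supply price at q = 261 is 247, so PS = ½ · [(495 - 194.8) + (495 - 247)] · 261 = 71540.1.
Change in producer surplus = 71540.1 - 52707.6 = 18832.5.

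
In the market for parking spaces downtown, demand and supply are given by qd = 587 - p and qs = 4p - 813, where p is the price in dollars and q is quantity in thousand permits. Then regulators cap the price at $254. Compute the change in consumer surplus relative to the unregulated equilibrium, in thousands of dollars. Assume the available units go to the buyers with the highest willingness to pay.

Setting quantity demanded equal to quantity supplied, 587 - p = 4p - 813, gives p* = 280 and q* = 307.
Since 254 < 280, the ceiling is binding.
At p = 254: qd = 587 - 254 = 333 and qs = 4·254 - 813 = 203.
Consumer surplus without the control is ½ · (587 - 280) · 307 = 47124.5.
With the ceiling, 203 units are sold at 254 (assume they go to the highest-value buyers). The demand price at q = 203 is 384, so CS = ½ · [(587 - 254) + (384 - 254)] · 203 = 46994.5.
Change in consumer surplus = 46994.5 - 47124.5 = -130.

-130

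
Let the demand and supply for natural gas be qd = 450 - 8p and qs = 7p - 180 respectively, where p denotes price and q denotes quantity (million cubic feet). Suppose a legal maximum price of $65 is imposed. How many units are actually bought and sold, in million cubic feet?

Equilibrium: 450 - 8p = 7p - 180, so 630 = 15p and p* = 42, q* = 114.
Since 65 is above p* = 42, the ceiling does not bind and the free-market outcome prevails.

114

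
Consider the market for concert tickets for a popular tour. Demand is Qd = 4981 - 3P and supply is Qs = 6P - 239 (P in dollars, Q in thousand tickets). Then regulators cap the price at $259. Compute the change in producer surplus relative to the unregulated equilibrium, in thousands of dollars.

-731238

Without the control the market clears where 4981 - 3P = 6P - 239, i.e. P* = 580 and Q* = 3241.
Since 259 < 580, the ceiling is binding.
At P = 259: Qd = 4981 - 3·259 = 4204 and Qs = 6·259 - 239 = 1315.
Producer surplus without the control is ½ · (580 - 239/6) · 3241 = 10504081/12.
With the ceiling, producers sell 1315 units at 259, so PS = ½ · (259 - 239/6) · 1315 = 1729225/12.
Change in producer surplus = 1729225/12 - 10504081/12 = -731238.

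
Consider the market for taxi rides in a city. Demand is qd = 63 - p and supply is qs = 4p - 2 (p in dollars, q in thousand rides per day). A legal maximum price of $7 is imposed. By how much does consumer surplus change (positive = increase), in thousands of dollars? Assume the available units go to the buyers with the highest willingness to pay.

Equilibrium: 63 - p = 4p - 2, so 65 = 5p and p* = 13, q* = 50.
The ceiling of 7 is below the equilibrium price 13, so it binds.
At p = 7: qd = 63 - 7 = 56 and qs = 4·7 - 2 = 26.
Consumer surplus without the control is ½ · (63 - 13) · 50 = 1250.
With the ceiling, 26 units are sold at 7 (assume they go to the highest-value buyers). The demand price at q = 26 is 37, so CS = ½ · [(63 - 7) + (37 - 7)] · 26 = 1118.
Change in consumer surplus = 1118 - 1250 = -132.

-132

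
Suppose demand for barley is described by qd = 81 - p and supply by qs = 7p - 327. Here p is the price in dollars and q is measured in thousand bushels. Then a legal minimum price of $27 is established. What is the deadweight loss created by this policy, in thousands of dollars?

Setting quantity demanded equal to quantity supplied, 81 - p = 7p - 327, gives p* = 51 and q* = 30.
The floor of 27 is below the equilibrium price 51, so it is not binding; the market clears at p* = 51, q* = 30.
Since the control does not bind, no trades are prevented and deadweight loss is zero.

0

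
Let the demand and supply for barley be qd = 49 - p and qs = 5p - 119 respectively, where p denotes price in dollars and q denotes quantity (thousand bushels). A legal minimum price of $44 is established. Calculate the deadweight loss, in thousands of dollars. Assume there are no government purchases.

Without the control the market clears where 49 - p = 5p - 119, i.e. p* = 28 and q* = 21.
Because the floor (44) lies above the market-clearing price, it is binding.
At p = 44: qd = 49 - 44 = 5 and qs = 5·44 - 119 = 101.
Quantity traded falls to 5. At q = 5 the demand price is 49 - 5 = 44 and the supply price is (119 + 5)/5 = 24.8.
Deadweight loss = ½ · (44 - 24.8) · (21 - 5) = ½ · 19.2 · 16 = 153.6.

153.6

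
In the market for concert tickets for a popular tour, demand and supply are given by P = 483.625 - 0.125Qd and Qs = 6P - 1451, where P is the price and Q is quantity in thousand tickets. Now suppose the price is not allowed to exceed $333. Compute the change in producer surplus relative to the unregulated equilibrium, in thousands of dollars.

Rearranging demand gives Qd = 3869 - 8P. Equilibrium: 3869 - 8P = 6P - 1451, so 5320 = 14P and P* = 380, Q* = 829.
Because the ceiling (333) lies below the market-clearing price, it is binding.
At P = 333: Qd = 3869 - 8·333 = 1205 and Qs = 6·333 - 1451 = 547.
Producer surplus without the control is ½ · (380 - 1451/6) · 829 = 687241/12.
With the ceiling, producers sell 547 units at 333, so PS = ½ · (333 - 1451/6) · 547 = 299209/12.
Change in producer surplus = 299209/12 - 687241/12 = -32336.

-32336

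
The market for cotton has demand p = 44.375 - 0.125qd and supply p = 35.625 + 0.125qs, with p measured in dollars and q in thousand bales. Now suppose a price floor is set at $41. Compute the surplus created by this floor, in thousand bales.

Rearranging demand gives qd = 355 - 8p; rearranging supply gives qs = 8p - 285. Without the control the market clears where 355 - 8p = 8p - 285, i.e. p* = 40 and q* = 35.
The floor of 41 is above the equilibrium price 40, so it binds.
At p = 41: qd = 355 - 8·41 = 27 and qs = 8·41 - 285 = 43.
Surplus = qs - qd = 43 - 27 = 16.

16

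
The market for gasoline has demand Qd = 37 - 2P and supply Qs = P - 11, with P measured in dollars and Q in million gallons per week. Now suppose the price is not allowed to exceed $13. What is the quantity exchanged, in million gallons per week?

Without the control the market clears where 37 - 2P = P - 11, i.e. P* = 16 and Q* = 5.
Because the ceiling (13) lies below the market-clearing price, it is binding.
At P = 13: Qd = 37 - 2·13 = 11 and Qs = 13 - 11 = 2.
The quantity actually transacted is the short side, supply: 2.

2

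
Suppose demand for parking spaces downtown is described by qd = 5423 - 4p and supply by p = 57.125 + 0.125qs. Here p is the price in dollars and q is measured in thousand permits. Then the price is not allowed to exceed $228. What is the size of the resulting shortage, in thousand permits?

3144

Rearranging supply gives qs = 8p - 457. Equilibrium: 5423 - 4p = 8p - 457, so 5880 = 12p and p* = 490, q* = 3463.
The ceiling of 228 is below the equilibrium price 490, so it binds.
At p = 228: qd = 5423 - 4·228 = 4511 and qs = 8·228 - 457 = 1367.
Shortage = qd - qs = 4511 - 1367 = 3144.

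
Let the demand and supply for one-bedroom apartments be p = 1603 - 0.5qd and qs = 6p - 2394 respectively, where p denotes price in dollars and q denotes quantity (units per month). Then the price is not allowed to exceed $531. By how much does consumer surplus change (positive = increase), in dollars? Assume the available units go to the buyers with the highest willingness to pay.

Rearranging demand gives qd = 3206 - 2p. Without the control the market clears where 3206 - 2p = 6p - 2394, i.e. p* = 700 and q* = 1806.
Since 531 < 700, the ceiling is binding.
At p = 531: qd = 3206 - 2·531 = 2144 and qs = 6·531 - 2394 = 792.
Consumer surplus without the control is ½ · (1603 - 700) · 1806 = 815409.
With the ceiling, 792 units are sold at 531 (assume they go to the highest-value buyers). The demand price at q = 792 is 1207, so CS = ½ · [(1603 - 531) + (1207 - 531)] · 792 = 692208.
Change in consumer surplus = 692208 - 815409 = -123201.

-123201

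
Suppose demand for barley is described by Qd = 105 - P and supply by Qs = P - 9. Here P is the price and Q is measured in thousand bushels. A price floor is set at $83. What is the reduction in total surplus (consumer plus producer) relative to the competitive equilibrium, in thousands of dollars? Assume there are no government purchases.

Equilibrium: 105 - P = P - 9, so 114 = 2P and P* = 57, Q* = 48.
Since 83 > 57, the floor is binding.
At P = 83: Qd = 105 - 83 = 22 and Qs = 83 - 9 = 74.
Quantity traded falls to 22. At Q = 22 the demand price is 105 - 22 = 83 and the supply price is 9 + 22 = 31.
Deadweight loss = ½ · (83 - 31) · (48 - 22) = ½ · 52 · 26 = 676.

676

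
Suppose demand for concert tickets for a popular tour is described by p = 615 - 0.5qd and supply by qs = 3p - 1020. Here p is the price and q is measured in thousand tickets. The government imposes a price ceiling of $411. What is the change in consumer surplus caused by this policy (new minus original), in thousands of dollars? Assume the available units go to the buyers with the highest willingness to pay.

Rearranging demand gives qd = 1230 - 2p. In a free market, 1230 - 2p = 3p - 1020 gives the equilibrium p* = 450, q* = 330.
Because the ceiling (411) lies below the market-clearing price, it is binding.
At p = 411: qd = 1230 - 2·411 = 408 and qs = 3·411 - 1020 = 213.
Consumer surplus without the control is ½ · (615 - 450) · 330 = 27225.
With the ceiling, 213 units are sold at 411 (assume they go to the highest-value buyers). The demand price at q = 213 is 508.5, so CS = ½ · [(615 - 411) + (508.5 - 411)] · 213 = 32109.75.
Change in consumer surplus = 32109.75 - 27225 = 4884.75.

4884.75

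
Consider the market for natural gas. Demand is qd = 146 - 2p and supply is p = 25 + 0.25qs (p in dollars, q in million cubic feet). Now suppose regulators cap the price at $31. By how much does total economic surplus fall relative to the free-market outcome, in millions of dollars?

Rearranging supply gives qs = 4p - 100. Equilibrium: 146 - 2p = 4p - 100, so 246 = 6p and p* = 41, q* = 64.
The ceiling of 31 is below the equilibrium price 41, so it binds.
At p = 31: qd = 146 - 2·31 = 84 and qs = 4·31 - 100 = 24.
Quantity traded falls to 24. At q = 24 the demand price is (146 - 24)/2 = 61 and the supply price is (100 + 24)/4 = 31.
Deadweight loss = ½ · (61 - 31) · (64 - 24) = ½ · 30 · 40 = 600.

600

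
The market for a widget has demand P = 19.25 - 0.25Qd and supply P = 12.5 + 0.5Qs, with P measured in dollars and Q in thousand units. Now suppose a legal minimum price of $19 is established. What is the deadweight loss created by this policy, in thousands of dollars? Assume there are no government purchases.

Rearranging demand gives Qd = 77 - 4P; rearranging supply gives Qs = 2P - 25. In a free market, 77 - 4P = 2P - 25 gives the equilibrium P* = 17, Q* = 9.
Because the floor (19) lies above the market-clearing price, it is binding.
At P = 19: Qd = 77 - 4·19 = 1 and Qs = 2·19 - 25 = 13.
Quantity traded falls to 1. At Q = 1 the demand price is (77 - 1)/4 = 19 and the supply price is (25 + 1)/2 = 13.
Deadweight loss = ½ · (19 - 13) · (9 - 1) = ½ · 6 · 8 = 24.

24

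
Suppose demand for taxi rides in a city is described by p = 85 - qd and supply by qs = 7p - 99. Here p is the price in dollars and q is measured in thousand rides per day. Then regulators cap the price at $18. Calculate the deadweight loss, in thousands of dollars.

700

Rearranging demand gives qd = 85 - p. Without the control the market clears where 85 - p = 7p - 99, i.e. p* = 23 and q* = 62.
Because the ceiling (18) lies below the market-clearing price, it is binding.
At p = 18: qd = 85 - 18 = 67 and qs = 7·18 - 99 = 27.
Quantity traded falls to 27. At q = 27 the demand price is 85 - 27 = 58 and the supply price is (99 + 27)/7 = 18.
Deadweight loss = ½ · (58 - 18) · (62 - 27) = ½ · 40 · 35 = 700.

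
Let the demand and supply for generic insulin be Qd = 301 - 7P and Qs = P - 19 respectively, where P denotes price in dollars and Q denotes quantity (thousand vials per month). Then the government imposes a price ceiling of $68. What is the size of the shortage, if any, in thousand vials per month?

0

Setting quantity demanded equal to quantity supplied, 301 - 7P = P - 19, gives P* = 40 and Q* = 21.
The ceiling of 68 is above the equilibrium price 40, so it is not binding; the market clears at P* = 40, Q* = 21.
Since the control does not bind, there is no shortage.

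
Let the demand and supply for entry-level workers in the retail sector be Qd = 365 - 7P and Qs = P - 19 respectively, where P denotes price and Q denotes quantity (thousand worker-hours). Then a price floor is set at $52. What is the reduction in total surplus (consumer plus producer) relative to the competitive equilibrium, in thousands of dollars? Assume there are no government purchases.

448

Setting quantity demanded equal to quantity supplied, 365 - 7P = P - 19, gives P* = 48 and Q* = 29.
The floor of 52 is above the equilibrium price 48, so it binds.
At P = 52: Qd = 365 - 7·52 = 1 and Qs = 52 - 19 = 33.
Quantity traded falls to 1. At Q = 1 the demand price is (365 - 1)/7 = 52 and the supply price is 19 + 1 = 20.
Deadweight loss = ½ · (52 - 20) · (29 - 1) = ½ · 32 · 28 = 448.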